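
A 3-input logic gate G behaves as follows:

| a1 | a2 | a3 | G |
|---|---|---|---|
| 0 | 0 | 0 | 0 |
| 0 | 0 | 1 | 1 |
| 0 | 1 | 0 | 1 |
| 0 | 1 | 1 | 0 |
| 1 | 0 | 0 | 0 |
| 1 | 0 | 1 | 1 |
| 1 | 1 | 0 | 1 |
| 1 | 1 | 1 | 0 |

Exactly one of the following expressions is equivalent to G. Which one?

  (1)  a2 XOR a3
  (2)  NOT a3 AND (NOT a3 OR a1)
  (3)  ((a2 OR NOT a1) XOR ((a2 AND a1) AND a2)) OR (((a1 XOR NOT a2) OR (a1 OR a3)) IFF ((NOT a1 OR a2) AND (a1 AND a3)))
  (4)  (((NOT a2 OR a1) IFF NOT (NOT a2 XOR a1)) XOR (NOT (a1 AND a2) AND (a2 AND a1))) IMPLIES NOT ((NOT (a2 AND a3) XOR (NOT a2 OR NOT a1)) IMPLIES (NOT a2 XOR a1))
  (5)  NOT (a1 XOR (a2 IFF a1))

1

(2) disagrees with G on (0,0,0) (formula → 1, table → 0); rule it out.
(3) disagrees with G on (0,0,0) (formula → 1, table → 0); rule it out.
(4) disagrees with G on (0,0,0) (formula → 1, table → 0); rule it out.
(5) disagrees with G on (0,0,1) (formula → 0, table → 1); rule it out.
Only (1) survives; checking it on all 8 rows confirms it matches G.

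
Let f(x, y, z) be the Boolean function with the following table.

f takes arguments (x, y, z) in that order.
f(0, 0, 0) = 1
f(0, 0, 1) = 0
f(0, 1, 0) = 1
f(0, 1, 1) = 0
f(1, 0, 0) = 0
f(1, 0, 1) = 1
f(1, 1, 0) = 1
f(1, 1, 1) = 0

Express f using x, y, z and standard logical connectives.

f(x, y, z) = ((((~x & ~y) & ~z) | ((~x & y) & ~z)) | ((x & ~y) & z)) | ((x & y) & ~z)

The 1-rows are (0,0,0), (0,1,0), (1,0,1), (1,1,0). Each contributes one minterm — ¬x·¬y·¬z; ¬x·y·¬z; x·¬y·z; x·y·¬z — and their disjunction is a sum-of-products form of f.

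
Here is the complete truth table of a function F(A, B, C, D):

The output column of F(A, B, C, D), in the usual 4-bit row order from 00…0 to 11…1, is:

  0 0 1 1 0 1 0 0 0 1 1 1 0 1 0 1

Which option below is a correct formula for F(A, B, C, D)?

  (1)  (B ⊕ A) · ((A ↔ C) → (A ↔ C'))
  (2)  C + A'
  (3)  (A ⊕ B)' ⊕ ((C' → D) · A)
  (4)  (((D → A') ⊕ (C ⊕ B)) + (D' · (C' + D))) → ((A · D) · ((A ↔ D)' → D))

(1): at (0,0,1,0) it gives 0, but F = 1 — eliminated.
(2): at (0,0,0,0) it gives 1, but F = 0 — eliminated.
(3): at (0,0,0,0) it gives 1, but F = 0 — eliminated.
Only (4) survives; checking it on all 16 rows confirms it matches F.

4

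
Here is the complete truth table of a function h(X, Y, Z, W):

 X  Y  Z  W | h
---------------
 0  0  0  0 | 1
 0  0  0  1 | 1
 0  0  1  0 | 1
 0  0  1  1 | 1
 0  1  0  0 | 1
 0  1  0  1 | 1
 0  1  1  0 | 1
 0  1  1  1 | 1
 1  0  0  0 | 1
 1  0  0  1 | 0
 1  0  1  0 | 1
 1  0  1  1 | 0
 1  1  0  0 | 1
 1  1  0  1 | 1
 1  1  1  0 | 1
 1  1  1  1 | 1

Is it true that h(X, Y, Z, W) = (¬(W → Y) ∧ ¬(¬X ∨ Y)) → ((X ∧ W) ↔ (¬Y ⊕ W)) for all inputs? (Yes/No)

Yes

Evaluate (¬(W → Y) ∧ ¬(¬X ∨ Y)) → ((X ∧ W) ↔ (¬Y ⊕ W)) on each row and compare to h:
  X=0, Y=0, Z=0, W=0: formula gives 1, h = 1 ✓
  X=0, Y=0, Z=0, W=1: formula gives 1, h = 1 ✓
  X=0, Y=0, Z=1, W=0: formula gives 1, h = 1 ✓
  X=0, Y=0, Z=1, W=1: formula gives 1, h = 1 ✓
  … (the remaining 12 rows also agree.)
All 16 rows match — the expression computes h exactly.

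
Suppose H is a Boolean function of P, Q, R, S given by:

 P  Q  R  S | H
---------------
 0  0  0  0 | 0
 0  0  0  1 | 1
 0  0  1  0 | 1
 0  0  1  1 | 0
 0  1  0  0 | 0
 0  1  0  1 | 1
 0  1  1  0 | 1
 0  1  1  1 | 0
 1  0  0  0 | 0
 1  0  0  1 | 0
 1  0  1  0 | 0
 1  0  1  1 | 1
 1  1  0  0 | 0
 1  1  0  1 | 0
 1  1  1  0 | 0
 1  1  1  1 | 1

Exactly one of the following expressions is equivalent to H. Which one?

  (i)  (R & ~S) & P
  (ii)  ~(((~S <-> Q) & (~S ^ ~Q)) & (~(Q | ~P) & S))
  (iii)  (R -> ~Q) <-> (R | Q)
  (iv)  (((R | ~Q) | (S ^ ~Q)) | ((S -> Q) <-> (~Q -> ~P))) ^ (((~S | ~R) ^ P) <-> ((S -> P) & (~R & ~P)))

(i): at (0,0,0,1) it gives 0, but H = 1 — eliminated.
(ii): at (0,0,0,0) it gives 1, but H = 0 — eliminated.
(iii): at (0,0,0,1) it gives 0, but H = 1 — eliminated.
That leaves (iv). Evaluating it on every row reproduces the table of H exactly.

iv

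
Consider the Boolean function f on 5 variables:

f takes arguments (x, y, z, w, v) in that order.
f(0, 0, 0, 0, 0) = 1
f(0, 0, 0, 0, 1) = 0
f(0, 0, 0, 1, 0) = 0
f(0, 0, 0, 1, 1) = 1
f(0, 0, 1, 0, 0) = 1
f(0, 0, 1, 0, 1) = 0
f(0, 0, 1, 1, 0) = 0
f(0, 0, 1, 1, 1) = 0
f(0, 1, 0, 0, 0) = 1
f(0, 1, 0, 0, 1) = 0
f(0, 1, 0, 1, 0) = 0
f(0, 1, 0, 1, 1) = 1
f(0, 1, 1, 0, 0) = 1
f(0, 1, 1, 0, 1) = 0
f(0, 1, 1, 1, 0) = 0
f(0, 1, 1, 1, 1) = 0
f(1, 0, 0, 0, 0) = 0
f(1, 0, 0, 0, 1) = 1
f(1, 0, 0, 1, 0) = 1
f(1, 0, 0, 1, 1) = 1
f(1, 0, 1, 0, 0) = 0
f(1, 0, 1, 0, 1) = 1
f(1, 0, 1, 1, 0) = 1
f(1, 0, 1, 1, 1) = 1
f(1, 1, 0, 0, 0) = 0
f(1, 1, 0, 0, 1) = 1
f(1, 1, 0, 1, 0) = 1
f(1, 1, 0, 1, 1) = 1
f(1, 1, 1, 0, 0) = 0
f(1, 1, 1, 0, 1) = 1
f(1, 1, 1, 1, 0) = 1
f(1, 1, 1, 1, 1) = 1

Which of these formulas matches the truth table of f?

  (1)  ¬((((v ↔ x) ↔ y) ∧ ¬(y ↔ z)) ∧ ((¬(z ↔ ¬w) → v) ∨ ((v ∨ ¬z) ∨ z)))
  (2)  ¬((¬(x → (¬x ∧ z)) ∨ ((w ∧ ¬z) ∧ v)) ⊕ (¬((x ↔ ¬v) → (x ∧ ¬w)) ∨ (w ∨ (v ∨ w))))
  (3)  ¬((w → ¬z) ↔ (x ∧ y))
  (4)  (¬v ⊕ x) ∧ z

2

(1) fails at (0,0,0,0,1): the formula yields 1, f is 0.
(3) fails at (0,0,0,0,1): the formula yields 1, f is 0.
(4) fails at (0,0,0,0,0): the formula yields 0, f is 1.
Only (2) survives; checking it on all 32 rows confirms it matches f.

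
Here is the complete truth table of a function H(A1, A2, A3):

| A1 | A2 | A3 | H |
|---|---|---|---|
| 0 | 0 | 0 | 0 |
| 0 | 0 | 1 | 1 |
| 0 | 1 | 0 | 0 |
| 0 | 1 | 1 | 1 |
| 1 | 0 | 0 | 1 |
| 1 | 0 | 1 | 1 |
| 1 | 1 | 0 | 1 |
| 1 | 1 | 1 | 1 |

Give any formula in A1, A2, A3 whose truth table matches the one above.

H is 0 on only 2 rows — (0,0,0), (0,1,0). Writing each as a minterm (¬A1·¬A2·¬A3, ¬A1·A2·¬A3) and OR-ing them characterizes exactly where H=0, so H is the negation of that disjunction.

H(A1, A2, A3) = ~(((~A1 & ~A2) & ~A3) | ((~A1 & A2) & ~A3))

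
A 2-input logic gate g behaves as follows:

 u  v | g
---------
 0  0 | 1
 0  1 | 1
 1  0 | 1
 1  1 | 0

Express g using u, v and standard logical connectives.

g is 0 on exactly one input, (1,1), whose minterm is u·v. So g is the negation of that single conjunction.

g(u, v) = not (u and v)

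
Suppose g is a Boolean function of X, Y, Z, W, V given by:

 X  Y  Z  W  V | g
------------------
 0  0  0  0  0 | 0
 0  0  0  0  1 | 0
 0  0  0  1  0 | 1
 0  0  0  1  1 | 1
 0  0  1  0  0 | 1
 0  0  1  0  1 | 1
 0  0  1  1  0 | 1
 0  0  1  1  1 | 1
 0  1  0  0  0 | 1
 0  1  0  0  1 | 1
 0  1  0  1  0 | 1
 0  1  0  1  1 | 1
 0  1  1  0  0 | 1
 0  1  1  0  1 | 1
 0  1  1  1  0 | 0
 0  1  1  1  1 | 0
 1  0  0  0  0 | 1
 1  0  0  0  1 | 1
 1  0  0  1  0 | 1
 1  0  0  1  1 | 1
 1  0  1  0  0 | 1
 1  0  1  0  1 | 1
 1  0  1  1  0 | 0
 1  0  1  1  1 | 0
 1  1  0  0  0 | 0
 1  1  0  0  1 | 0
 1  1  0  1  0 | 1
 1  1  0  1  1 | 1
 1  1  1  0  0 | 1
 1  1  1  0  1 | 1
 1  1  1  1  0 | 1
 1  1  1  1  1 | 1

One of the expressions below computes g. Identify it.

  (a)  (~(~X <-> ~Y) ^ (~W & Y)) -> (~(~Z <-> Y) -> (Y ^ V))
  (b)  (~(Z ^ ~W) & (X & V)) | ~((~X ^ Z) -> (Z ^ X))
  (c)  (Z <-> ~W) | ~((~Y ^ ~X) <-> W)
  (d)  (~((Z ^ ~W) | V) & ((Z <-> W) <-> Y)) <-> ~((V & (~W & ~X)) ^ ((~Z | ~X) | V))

(a): at (0,0,0,0,0) it gives 1, but g = 0 — eliminated.
(b): at (0,0,0,0,0) it gives 1, but g = 0 — eliminated.
(d): at (0,0,0,0,0) it gives 1, but g = 0 — eliminated.
Only (c) survives; checking it on all 32 rows confirms it matches g.

c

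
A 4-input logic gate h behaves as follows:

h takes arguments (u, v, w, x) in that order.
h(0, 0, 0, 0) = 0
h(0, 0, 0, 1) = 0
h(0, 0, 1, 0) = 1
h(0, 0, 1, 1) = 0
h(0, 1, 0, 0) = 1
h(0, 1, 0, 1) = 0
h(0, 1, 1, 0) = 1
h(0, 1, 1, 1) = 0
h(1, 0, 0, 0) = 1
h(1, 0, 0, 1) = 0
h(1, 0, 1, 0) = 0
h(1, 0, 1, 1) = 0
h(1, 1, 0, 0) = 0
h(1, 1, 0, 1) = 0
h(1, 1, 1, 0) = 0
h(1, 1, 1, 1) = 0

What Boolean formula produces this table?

Collect the rows where h=1 — (0,0,1,0), (0,1,0,0), (0,1,1,0), (1,0,0,0) — and write one minterm per row: ¬u·¬v·w·¬x, ¬u·v·¬w·¬x, ¬u·v·w·¬x, u·¬v·¬w·¬x. Their union (logical OR) reproduces the table exactly.

h(u, v, w, x) = (((((~u & ~v) & w) & ~x) | (((~u & v) & ~w) & ~x)) | (((~u & v) & w) & ~x)) | (((u & ~v) & ~w) & ~x)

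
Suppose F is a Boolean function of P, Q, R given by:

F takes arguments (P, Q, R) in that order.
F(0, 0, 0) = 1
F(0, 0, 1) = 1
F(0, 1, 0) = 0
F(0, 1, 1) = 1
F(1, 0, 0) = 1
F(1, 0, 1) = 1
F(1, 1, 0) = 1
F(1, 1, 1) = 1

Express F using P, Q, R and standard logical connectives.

F(P, Q, R) = ((P' · Q) · R')'

F is 0 on exactly one input, (0,1,0), whose minterm is ¬P·Q·¬R. So F is the negation of that single conjunction.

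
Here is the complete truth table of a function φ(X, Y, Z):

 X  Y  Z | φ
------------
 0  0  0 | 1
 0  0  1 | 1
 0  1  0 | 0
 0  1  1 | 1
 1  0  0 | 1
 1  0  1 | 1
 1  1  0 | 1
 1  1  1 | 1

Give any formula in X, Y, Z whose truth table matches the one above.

φ is 0 on exactly one input, (0,1,0), whose minterm is ¬X·Y·¬Z. So φ is the negation of that single conjunction.

φ(X, Y, Z) = ((X' · Y) · Z')'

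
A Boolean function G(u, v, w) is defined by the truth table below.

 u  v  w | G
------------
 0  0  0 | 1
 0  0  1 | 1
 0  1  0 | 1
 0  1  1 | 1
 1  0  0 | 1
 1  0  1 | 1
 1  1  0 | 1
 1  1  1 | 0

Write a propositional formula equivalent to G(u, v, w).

The output is 0 only when every input is 1 — NAND of all inputs.

G(u, v, w) = ~((u & v) & w)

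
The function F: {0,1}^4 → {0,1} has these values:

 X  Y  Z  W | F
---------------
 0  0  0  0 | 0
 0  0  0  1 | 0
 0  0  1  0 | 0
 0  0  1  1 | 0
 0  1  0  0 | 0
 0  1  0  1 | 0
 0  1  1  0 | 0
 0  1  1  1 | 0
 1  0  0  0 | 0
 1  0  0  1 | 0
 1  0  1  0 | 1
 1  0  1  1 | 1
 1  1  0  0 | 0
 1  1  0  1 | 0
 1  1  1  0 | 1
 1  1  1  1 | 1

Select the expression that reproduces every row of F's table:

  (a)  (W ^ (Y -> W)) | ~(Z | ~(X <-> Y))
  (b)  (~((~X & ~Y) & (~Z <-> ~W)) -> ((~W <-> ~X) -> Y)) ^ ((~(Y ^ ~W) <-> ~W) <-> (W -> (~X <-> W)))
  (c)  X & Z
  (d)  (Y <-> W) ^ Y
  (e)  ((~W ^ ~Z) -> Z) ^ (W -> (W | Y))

(a) disagrees with F on (0,0,0,0) (formula → 1, table → 0); rule it out.
(b) disagrees with F on (0,0,0,0) (formula → 1, table → 0); rule it out.
(d) disagrees with F on (0,0,0,0) (formula → 1, table → 0); rule it out.
(e) disagrees with F on (0,0,0,1) (formula → 1, table → 0); rule it out.
Only (c) survives; checking it on all 16 rows confirms it matches F.

c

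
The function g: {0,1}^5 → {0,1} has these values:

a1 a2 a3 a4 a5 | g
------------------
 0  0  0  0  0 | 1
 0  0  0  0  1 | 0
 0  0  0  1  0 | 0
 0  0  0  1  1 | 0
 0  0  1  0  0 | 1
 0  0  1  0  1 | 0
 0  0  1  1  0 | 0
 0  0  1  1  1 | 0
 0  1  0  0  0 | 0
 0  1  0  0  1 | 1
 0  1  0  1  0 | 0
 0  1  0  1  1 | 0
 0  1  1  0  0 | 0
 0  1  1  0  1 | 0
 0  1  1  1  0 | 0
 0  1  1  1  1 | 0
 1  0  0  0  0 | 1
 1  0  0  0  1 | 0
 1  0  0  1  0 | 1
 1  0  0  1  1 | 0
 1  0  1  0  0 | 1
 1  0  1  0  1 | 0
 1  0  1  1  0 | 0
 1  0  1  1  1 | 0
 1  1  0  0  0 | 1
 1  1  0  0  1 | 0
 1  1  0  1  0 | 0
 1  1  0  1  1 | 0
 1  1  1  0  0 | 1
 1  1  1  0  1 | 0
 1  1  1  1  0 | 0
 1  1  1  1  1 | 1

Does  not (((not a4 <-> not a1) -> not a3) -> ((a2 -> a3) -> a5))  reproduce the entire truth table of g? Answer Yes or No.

Test each input against both g and the formula:
  a1=0, a2=0, a3=0, a4=0, a5=0: formula gives 1, g = 1 ✓
  a1=0, a2=0, a3=0, a4=0, a5=1: formula gives 0, g = 0 ✓
  a1=0, a2=0, a3=0, a4=1, a5=0: formula gives 1, but g = 0 ✗
Since they disagree at (0,0,0,1,0), the expression is not a correct formula for g.

No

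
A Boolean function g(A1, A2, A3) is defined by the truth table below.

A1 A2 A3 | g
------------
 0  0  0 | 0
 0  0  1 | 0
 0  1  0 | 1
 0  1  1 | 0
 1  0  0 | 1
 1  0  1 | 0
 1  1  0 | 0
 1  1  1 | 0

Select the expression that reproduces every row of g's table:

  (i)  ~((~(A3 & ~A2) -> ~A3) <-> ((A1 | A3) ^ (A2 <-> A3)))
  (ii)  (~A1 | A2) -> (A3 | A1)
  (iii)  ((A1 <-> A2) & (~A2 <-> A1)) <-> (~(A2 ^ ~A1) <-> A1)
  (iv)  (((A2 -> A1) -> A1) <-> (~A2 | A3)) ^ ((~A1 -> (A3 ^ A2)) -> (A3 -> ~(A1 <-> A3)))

i

(ii) fails at (0,0,1): the formula yields 1, g is 0.
(iii) fails at (0,1,1): the formula yields 1, g is 0.
(iv) fails at (0,0,0): the formula yields 1, g is 0.
That leaves (i). Evaluating it on every row reproduces the table of g exactly.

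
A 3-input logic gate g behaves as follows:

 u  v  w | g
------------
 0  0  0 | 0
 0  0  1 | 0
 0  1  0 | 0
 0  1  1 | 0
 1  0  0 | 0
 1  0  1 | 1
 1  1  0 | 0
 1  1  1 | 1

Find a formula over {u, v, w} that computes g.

Collect the rows where g=1 — (1,0,1), (1,1,1) — and write one minterm per row: u·¬v·w, u·v·w. Their union (logical OR) reproduces the table exactly.

g(u, v, w) = ((u & ~v) & w) | ((u & v) & w)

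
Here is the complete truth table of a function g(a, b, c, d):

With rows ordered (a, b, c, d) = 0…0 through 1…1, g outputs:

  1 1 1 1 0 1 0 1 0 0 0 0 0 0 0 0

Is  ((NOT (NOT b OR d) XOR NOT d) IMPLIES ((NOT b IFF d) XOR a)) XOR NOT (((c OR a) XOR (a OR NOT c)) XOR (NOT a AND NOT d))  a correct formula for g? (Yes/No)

Test each input against both g and the formula:
  a=0, b=0, c=0, d=0: formula gives 1, g = 1 ✓
  a=0, b=0, c=0, d=1: formula gives 1, g = 1 ✓
  a=0, b=0, c=1, d=0: formula gives 1, g = 1 ✓
  a=0, b=0, c=1, d=1: formula gives 1, g = 1 ✓
  …and likewise for the remaining 12 rows.
Every row agrees, so the formula is equivalent.

Yes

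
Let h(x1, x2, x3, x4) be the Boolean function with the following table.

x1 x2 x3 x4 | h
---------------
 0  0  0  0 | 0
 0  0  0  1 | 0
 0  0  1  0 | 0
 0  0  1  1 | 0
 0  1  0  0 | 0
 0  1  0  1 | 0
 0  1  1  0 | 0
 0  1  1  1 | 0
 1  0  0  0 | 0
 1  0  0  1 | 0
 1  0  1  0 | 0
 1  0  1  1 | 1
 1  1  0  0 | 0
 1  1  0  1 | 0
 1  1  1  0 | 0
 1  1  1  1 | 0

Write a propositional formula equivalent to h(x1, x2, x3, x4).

h(x1, x2, x3, x4) = ((x1 and not x2) and x3) and x4

h is 1 on exactly one input, (1,0,1,1), whose minterm is x1·¬x2·x3·x4. So h is just that conjunction.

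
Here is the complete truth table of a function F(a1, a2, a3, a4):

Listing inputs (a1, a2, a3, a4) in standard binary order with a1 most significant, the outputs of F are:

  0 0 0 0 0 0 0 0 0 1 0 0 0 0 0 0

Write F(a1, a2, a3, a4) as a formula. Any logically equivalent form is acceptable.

Only row (1,0,0,1) gives 1. That row's minterm a1·¬a2·¬a3·a4 is F directly.

F(a1, a2, a3, a4) = ((a1 · a2') · a3') · a4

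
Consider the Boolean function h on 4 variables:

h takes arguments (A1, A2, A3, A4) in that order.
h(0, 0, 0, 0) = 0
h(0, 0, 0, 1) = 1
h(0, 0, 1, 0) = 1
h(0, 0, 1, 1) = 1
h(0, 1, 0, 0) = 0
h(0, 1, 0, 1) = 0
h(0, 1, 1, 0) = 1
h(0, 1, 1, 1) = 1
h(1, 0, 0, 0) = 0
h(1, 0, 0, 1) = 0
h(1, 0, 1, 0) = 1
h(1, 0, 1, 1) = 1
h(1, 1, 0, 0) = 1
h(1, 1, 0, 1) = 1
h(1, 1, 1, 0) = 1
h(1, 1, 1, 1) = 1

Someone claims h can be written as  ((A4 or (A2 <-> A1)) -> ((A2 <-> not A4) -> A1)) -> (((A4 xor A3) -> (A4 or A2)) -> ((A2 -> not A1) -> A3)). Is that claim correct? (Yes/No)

Test each input against both h and the formula:
  A1=0, A2=0, A3=0, A4=0: formula gives 0, h = 0 ✓
  A1=0, A2=0, A3=0, A4=1: formula gives 1, h = 1 ✓
  A1=0, A2=0, A3=1, A4=0: formula gives 1, h = 1 ✓
  A1=0, A2=0, A3=1, A4=1: formula gives 1, h = 1 ✓
  …and likewise for the remaining 12 rows.
No disagreement on any input; they are logically equivalent.

Yes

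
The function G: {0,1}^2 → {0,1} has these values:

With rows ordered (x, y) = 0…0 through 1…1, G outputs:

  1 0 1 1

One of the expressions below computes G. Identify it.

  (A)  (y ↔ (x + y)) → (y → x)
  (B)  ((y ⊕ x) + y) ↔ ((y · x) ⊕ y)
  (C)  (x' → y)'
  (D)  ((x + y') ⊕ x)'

(B) fails at (0,1): the formula yields 1, G is 0.
(C) fails at (1,0): the formula yields 0, G is 1.
(D) fails at (0,0): the formula yields 0, G is 1.
(A) is the remaining candidate, and it agrees with G on all 4 inputs.

A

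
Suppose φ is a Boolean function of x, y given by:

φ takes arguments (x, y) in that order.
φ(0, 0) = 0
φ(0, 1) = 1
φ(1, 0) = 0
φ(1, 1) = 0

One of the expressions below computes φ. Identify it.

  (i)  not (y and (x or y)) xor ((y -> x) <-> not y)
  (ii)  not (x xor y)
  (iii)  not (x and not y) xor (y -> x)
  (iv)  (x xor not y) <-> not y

i

(ii): at (0,0) it gives 1, but φ = 0 — eliminated.
(iii): at (1,0) it gives 1, but φ = 0 — eliminated.
(iv): at (0,0) it gives 1, but φ = 0 — eliminated.
That leaves (i). Evaluating it on every row reproduces the table of φ exactly.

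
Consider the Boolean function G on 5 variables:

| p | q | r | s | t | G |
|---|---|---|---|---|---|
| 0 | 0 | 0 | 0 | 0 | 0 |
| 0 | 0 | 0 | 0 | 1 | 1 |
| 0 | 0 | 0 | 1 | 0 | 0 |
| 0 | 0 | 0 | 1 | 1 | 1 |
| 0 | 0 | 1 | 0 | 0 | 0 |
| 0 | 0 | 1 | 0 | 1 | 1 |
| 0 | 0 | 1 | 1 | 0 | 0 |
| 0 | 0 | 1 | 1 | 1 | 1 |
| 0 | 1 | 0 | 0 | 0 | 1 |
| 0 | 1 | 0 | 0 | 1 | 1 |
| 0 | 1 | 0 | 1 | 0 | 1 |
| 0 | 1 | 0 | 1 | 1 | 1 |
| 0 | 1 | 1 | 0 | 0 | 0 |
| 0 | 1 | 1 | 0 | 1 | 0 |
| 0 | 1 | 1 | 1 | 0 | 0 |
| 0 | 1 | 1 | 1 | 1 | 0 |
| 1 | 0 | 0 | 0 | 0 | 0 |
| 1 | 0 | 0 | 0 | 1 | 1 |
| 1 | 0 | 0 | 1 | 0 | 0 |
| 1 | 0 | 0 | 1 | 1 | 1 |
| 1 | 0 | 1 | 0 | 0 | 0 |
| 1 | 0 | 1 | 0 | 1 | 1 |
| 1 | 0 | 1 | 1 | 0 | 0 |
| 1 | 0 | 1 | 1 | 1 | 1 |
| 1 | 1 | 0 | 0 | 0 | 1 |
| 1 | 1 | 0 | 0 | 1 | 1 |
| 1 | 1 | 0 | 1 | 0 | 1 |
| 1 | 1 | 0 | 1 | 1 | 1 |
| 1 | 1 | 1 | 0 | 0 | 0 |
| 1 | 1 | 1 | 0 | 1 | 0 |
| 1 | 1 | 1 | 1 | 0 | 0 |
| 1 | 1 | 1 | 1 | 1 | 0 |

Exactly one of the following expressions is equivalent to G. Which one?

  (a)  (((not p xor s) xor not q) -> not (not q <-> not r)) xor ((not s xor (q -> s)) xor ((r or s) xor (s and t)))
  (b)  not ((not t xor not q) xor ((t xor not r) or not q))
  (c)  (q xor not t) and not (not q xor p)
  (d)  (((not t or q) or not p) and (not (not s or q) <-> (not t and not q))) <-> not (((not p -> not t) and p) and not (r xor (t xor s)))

(a): at (0,0,0,0,0) it gives 1, but G = 0 — eliminated.
(c): at (0,0,0,0,1) it gives 0, but G = 1 — eliminated.
(d): at (0,0,0,1,0) it gives 1, but G = 0 — eliminated.
(b) is the remaining candidate, and it agrees with G on all 32 inputs.

b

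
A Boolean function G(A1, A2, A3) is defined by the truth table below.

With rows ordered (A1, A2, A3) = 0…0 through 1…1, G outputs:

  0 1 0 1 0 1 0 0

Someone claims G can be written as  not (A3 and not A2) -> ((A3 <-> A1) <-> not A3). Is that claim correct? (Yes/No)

Test each input against both G and the formula:
  A1=0, A2=0, A3=0: formula gives 1, but G = 0 ✗
Row (0,0,0) is a counterexample, so the formula is not equivalent to G.

No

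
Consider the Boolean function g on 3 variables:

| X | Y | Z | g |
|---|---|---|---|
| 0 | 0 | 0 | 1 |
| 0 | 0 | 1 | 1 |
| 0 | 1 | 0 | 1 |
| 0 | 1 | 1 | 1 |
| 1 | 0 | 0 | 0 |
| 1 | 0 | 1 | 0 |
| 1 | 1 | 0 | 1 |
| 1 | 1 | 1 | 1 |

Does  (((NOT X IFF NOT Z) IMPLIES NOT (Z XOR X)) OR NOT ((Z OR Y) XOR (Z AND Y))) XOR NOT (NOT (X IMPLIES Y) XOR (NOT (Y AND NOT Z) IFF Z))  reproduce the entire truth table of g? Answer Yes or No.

Check the formula against g row by row:
  X=0, Y=0, Z=0: formula gives 0, but g = 1 ✗
A single disagreement suffices: at (0,0,0) they differ, so the formula does not compute g.

No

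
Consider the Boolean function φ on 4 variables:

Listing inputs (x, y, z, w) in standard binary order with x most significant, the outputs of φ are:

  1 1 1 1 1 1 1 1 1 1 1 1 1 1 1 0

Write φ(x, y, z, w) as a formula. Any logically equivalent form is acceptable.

φ(x, y, z, w) = ~(((x & y) & z) & w)

The output is 0 only when every input is 1 — NAND of all inputs.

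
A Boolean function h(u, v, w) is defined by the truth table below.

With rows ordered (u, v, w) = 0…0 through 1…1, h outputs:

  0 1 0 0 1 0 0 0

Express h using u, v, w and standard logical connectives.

h(u, v, w) = ((¬u ∧ ¬v) ∧ w) ∨ ((u ∧ ¬v) ∧ ¬w)

Collect the rows where h=1 — (0,0,1), (1,0,0) — and write one minterm per row: ¬u·¬v·w, u·¬v·¬w. Their union (logical OR) reproduces the table exactly.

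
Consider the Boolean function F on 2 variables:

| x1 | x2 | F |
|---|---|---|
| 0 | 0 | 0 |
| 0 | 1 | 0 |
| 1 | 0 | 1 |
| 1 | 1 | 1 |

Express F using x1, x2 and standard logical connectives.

F(x1, x2) = x1

The output simply equals x1.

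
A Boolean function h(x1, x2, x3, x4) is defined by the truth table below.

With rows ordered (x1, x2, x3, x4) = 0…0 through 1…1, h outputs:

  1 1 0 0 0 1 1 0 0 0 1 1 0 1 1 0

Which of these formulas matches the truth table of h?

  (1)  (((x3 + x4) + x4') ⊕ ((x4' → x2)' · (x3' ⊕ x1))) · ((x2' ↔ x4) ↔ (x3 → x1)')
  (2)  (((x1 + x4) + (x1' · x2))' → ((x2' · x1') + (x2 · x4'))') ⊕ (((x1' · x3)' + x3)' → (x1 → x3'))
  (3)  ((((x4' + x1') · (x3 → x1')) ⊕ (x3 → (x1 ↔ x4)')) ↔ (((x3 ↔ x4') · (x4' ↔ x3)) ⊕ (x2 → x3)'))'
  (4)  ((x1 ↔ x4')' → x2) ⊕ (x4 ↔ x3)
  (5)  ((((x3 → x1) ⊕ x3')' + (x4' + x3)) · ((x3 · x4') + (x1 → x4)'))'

4

(1) disagrees with h on (0,0,0,0) (formula → 0, table → 1); rule it out.
(2) disagrees with h on (0,0,0,1) (formula → 0, table → 1); rule it out.
(3) disagrees with h on (0,0,0,0) (formula → 0, table → 1); rule it out.
(5) disagrees with h on (0,0,1,1) (formula → 1, table → 0); rule it out.
That leaves (4). Evaluating it on every row reproduces the table of h exactly.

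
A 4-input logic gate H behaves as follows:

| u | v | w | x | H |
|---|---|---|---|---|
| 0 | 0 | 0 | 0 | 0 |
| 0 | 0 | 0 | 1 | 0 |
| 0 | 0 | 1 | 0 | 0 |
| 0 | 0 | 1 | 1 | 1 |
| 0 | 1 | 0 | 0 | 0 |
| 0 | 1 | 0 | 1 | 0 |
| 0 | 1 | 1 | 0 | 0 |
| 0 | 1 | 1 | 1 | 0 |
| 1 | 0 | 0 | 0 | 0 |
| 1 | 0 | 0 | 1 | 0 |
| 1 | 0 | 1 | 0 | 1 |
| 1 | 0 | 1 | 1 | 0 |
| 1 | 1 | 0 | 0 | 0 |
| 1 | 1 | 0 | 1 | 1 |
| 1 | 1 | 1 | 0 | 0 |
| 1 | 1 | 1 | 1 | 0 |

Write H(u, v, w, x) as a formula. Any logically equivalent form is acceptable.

H(u, v, w, x) = ((((NOT u AND NOT v) AND w) AND x) OR (((u AND NOT v) AND w) AND NOT x)) OR (((u AND v) AND NOT w) AND x)

Collect the rows where H=1 — (0,0,1,1), (1,0,1,0), (1,1,0,1) — and write one minterm per row: ¬u·¬v·w·x, u·¬v·w·¬x, u·v·¬w·x. Their union (logical OR) reproduces the table exactly.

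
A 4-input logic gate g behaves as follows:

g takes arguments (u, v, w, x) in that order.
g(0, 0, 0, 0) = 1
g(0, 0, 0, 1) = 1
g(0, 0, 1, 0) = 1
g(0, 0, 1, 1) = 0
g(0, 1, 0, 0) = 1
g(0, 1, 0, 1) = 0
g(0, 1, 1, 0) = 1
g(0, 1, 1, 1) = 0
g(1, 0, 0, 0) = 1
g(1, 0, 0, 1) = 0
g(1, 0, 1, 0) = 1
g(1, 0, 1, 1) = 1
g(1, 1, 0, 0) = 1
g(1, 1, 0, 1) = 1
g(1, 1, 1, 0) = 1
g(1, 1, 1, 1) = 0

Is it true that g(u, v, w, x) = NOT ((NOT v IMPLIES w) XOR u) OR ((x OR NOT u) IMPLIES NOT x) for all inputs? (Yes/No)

Check the formula against g row by row:
  u=0, v=0, w=0, x=0: formula gives 1, g = 1 ✓
  u=0, v=0, w=0, x=1: formula gives 1, g = 1 ✓
  u=0, v=0, w=1, x=0: formula gives 1, g = 1 ✓
  u=0, v=0, w=1, x=1: formula gives 0, g = 0 ✓
  …
  u=1, v=1, w=1, x=1: formula gives 1, but g = 0 ✗
A single disagreement suffices: at (1,1,1,1) they differ, so the formula does not compute g.

No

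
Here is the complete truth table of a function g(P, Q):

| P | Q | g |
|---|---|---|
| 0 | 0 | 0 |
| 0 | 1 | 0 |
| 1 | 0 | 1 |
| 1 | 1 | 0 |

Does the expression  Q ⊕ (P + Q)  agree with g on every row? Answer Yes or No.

Yes

Evaluate Q ⊕ (P + Q) on each row and compare to g:
  P=0, Q=0: formula gives 0, g = 0 ✓
  P=0, Q=1: formula gives 0, g = 0 ✓
  P=1, Q=0: formula gives 1, g = 1 ✓
  P=1, Q=1: formula gives 0, g = 0 ✓
No disagreement on any input; they are logically equivalent.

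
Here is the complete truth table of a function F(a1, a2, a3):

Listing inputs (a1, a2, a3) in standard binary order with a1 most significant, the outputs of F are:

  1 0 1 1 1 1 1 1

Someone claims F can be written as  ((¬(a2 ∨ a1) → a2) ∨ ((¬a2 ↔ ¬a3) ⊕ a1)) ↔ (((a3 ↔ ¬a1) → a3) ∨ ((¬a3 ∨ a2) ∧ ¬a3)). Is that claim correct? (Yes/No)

Test each input against both F and the formula:
  a1=0, a2=0, a3=0: formula gives 1, F = 1 ✓
  a1=0, a2=0, a3=1: formula gives 0, F = 0 ✓
  a1=0, a2=1, a3=0: formula gives 1, F = 1 ✓
  a1=0, a2=1, a3=1: formula gives 1, F = 1 ✓
  a1=1, a2=0, a3=0: formula gives 1, F = 1 ✓
  …and likewise for the remaining 3 rows.
All 8 rows match — the expression computes F exactly.

Yes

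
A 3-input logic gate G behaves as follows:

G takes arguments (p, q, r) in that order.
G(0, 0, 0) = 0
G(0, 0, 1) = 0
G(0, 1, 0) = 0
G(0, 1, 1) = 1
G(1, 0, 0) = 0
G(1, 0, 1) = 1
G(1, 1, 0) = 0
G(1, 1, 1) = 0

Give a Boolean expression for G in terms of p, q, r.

G(p, q, r) = ((¬p ∧ q) ∧ r) ∨ ((p ∧ ¬q) ∧ r)

Collect the rows where G=1 — (0,1,1), (1,0,1) — and write one minterm per row: ¬p·q·r, p·¬q·r. Their union (logical OR) reproduces the table exactly.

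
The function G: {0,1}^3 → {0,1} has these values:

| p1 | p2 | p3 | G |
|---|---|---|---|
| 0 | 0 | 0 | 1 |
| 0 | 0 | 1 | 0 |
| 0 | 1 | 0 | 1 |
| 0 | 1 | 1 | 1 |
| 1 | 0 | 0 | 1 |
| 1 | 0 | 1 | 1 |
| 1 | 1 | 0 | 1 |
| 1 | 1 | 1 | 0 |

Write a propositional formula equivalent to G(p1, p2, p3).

There are just 2 zero rows: (0,0,1), (1,1,1). Their minterms are ¬p1·¬p2·p3, p1·p2·p3; the OR of those covers precisely the 0-outputs, and negating it yields G.

G(p1, p2, p3) = NOT (((NOT p1 AND NOT p2) AND p3) OR ((p1 AND p2) AND p3))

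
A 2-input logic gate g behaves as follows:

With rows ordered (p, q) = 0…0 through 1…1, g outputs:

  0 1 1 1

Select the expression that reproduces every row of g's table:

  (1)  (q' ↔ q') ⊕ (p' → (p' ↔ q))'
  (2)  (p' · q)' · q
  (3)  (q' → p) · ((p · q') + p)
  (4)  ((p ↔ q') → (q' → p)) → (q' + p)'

1

(2) disagrees with g on (0,1) (formula → 0, table → 1); rule it out.
(3) disagrees with g on (0,1) (formula → 0, table → 1); rule it out.
(4) disagrees with g on (1,0) (formula → 0, table → 1); rule it out.
(1) is the remaining candidate, and it agrees with g on all 4 inputs.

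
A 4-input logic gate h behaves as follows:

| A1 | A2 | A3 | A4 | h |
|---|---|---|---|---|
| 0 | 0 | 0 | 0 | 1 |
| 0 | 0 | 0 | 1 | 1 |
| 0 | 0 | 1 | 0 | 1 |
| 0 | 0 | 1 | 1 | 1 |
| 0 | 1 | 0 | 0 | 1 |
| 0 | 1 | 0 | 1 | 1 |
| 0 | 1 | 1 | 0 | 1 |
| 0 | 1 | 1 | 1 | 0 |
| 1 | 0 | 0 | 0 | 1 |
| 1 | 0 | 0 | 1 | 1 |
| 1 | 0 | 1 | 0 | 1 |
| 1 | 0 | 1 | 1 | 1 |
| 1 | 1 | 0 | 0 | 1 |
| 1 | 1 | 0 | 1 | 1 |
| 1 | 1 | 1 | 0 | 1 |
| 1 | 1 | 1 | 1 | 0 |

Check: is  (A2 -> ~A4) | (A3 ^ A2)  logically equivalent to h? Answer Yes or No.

Yes

Check the formula against h row by row:
  A1=0, A2=0, A3=0, A4=0: formula gives 1, h = 1 ✓
  A1=0, A2=0, A3=0, A4=1: formula gives 1, h = 1 ✓
  A1=0, A2=0, A3=1, A4=0: formula gives 1, h = 1 ✓
  A1=0, A2=0, A3=1, A4=1: formula gives 1, h = 1 ✓
  … (the remaining 12 rows also agree.)
Every row agrees, so the formula is equivalent.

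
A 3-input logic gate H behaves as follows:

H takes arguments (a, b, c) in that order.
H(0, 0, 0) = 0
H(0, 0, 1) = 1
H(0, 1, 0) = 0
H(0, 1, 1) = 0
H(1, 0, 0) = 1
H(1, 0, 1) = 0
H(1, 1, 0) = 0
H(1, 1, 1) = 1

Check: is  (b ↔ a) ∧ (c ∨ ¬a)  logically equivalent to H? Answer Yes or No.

Test each input against both H and the formula:
  a=0, b=0, c=0: formula gives 1, but H = 0 ✗
Row (0,0,0) is a counterexample, so the formula is not equivalent to H.

No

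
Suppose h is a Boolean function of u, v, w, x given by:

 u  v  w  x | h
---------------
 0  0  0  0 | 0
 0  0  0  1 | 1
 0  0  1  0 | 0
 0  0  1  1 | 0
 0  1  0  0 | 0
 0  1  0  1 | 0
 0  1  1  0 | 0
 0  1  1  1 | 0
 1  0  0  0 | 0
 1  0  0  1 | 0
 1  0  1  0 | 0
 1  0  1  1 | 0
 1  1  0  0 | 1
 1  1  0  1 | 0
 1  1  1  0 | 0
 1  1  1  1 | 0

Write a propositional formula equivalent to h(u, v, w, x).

The 1-rows are (0,0,0,1), (1,1,0,0). Each contributes one minterm — ¬u·¬v·¬w·x; u·v·¬w·¬x — and their disjunction is a sum-of-products form of h.

h(u, v, w, x) = (((not u and not v) and not w) and x) or (((u and v) and not w) and not x)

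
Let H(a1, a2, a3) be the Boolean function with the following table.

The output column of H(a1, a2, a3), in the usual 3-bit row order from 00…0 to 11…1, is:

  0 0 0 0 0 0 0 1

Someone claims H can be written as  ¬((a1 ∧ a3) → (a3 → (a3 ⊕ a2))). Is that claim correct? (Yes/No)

Check the formula against H row by row:
  a1=0, a2=0, a3=0: formula gives 0, H = 0 ✓
  a1=0, a2=0, a3=1: formula gives 0, H = 0 ✓
  a1=0, a2=1, a3=0: formula gives 0, H = 0 ✓
  a1=0, a2=1, a3=1: formula gives 0, H = 0 ✓
  a1=1, a2=0, a3=0: formula gives 0, H = 0 ✓
  …and likewise for the remaining 3 rows.
All 8 rows match — the expression computes H exactly.

Yes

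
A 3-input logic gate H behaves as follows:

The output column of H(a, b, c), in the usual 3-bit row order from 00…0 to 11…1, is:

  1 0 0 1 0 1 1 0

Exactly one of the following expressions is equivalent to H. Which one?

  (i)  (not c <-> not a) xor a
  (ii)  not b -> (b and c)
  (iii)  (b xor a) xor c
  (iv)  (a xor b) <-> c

(i): at (0,1,0) it gives 1, but H = 0 — eliminated.
(ii): at (0,0,0) it gives 0, but H = 1 — eliminated.
(iii): at (0,0,0) it gives 0, but H = 1 — eliminated.
That leaves (iv). Evaluating it on every row reproduces the table of H exactly.

iv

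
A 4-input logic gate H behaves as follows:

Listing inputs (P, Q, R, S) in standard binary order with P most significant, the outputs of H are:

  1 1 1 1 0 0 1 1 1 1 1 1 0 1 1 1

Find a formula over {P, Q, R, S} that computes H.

H(P, Q, R, S) = NOT (((((NOT P AND Q) AND NOT R) AND NOT S) OR (((NOT P AND Q) AND NOT R) AND S)) OR (((P AND Q) AND NOT R) AND NOT S))

H is 0 on only 3 rows — (0,1,0,0), (0,1,0,1), (1,1,0,0). Writing each as a minterm (¬P·Q·¬R·¬S, ¬P·Q·¬R·S, P·Q·¬R·¬S) and OR-ing them characterizes exactly where H=0, so H is the negation of that disjunction.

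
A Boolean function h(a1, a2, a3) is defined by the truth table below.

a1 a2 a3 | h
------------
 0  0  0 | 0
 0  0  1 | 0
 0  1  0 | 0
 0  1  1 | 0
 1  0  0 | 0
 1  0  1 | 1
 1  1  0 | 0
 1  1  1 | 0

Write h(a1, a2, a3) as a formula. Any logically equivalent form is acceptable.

Only row (1,0,1) gives 1. That row's minterm a1·¬a2·a3 is h directly.

h(a1, a2, a3) = (a1 & ~a2) & a3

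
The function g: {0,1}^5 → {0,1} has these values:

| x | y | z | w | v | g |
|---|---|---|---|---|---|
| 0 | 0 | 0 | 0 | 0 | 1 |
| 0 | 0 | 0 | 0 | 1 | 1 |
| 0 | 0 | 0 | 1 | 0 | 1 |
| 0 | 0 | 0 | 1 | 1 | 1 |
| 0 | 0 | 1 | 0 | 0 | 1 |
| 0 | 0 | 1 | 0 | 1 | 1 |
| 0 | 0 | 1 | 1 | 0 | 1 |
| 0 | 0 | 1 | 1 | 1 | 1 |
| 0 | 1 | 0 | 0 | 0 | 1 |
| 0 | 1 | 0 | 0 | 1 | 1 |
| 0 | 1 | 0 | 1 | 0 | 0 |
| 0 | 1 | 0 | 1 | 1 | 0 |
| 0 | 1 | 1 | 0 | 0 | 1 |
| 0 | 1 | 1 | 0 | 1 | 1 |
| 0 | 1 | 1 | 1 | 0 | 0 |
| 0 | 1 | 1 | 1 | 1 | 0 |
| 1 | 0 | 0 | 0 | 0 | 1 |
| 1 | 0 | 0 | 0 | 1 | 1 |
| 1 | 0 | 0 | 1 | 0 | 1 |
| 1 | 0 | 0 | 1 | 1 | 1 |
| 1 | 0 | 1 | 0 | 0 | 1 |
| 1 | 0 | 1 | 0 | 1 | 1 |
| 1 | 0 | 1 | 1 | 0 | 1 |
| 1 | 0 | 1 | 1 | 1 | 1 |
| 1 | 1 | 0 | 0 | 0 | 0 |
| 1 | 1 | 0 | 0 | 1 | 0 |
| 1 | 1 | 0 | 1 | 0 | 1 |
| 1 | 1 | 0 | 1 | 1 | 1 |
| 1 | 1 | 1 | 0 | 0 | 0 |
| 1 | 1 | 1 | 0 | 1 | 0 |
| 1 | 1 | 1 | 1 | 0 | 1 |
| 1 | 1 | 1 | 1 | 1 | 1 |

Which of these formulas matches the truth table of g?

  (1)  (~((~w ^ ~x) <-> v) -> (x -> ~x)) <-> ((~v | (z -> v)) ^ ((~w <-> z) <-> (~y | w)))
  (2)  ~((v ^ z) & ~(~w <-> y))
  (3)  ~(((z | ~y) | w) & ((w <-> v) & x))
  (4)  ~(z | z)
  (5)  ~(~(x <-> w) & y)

5

(1) disagrees with g on (0,0,0,1,0) (formula → 0, table → 1); rule it out.
(2) disagrees with g on (0,0,0,0,1) (formula → 0, table → 1); rule it out.
(3) disagrees with g on (0,1,0,1,0) (formula → 1, table → 0); rule it out.
(4) disagrees with g on (0,0,1,0,0) (formula → 0, table → 1); rule it out.
That leaves (5). Evaluating it on every row reproduces the table of g exactly.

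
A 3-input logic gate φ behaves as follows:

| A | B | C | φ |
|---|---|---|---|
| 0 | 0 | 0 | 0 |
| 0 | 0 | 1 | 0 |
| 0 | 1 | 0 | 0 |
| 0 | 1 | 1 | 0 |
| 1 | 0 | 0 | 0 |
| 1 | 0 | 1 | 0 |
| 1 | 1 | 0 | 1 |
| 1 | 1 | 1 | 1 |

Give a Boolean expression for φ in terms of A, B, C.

φ=1 on 2 inputs: (1,1,0), (1,1,1). Reading each as a conjunction of literals (A·B·¬C, A·B·C) and taking the OR gives the canonical DNF.

φ(A, B, C) = ((A & B) & ~C) | ((A & B) & C)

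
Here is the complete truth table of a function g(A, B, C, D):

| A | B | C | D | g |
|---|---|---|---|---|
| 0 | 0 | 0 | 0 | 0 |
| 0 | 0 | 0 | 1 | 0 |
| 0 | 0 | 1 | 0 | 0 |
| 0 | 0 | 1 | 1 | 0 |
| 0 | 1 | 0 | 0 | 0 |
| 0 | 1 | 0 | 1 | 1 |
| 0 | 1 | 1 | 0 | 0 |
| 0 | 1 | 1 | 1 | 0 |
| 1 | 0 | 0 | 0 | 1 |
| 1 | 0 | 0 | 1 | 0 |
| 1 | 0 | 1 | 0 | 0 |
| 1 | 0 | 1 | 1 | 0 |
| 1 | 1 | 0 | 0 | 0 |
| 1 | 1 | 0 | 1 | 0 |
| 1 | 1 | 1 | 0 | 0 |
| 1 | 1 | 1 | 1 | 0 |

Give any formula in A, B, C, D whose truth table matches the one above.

The 1-rows are (0,1,0,1), (1,0,0,0). Each contributes one minterm — ¬A·B·¬C·D; A·¬B·¬C·¬D — and their disjunction is a sum-of-products form of g.

g(A, B, C, D) = (((not A and B) and not C) and D) or (((A and not B) and not C) and not D)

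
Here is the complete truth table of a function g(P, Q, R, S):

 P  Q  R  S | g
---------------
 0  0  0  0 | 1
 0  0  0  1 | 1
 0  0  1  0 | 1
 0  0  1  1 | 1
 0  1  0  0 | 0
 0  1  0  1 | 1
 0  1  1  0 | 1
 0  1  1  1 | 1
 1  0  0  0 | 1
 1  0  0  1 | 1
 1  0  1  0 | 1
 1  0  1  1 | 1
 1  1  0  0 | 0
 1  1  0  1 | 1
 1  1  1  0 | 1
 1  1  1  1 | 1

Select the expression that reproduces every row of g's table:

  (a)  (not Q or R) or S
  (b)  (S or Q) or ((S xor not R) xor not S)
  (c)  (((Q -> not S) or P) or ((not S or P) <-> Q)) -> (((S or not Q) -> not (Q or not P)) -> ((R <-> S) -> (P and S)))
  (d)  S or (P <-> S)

a

(b) disagrees with g on (0,0,0,0) (formula → 0, table → 1); rule it out.
(c) disagrees with g on (1,0,0,0) (formula → 0, table → 1); rule it out.
(d) disagrees with g on (0,1,0,0) (formula → 1, table → 0); rule it out.
Only (a) survives; checking it on all 16 rows confirms it matches g.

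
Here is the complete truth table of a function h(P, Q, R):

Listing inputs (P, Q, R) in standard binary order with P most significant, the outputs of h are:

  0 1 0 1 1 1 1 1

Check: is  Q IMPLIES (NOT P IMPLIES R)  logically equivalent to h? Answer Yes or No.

Test each input against both h and the formula:
  P=0, Q=0, R=0: formula gives 1, but h = 0 ✗
Row (0,0,0) is a counterexample, so the formula is not equivalent to h.

No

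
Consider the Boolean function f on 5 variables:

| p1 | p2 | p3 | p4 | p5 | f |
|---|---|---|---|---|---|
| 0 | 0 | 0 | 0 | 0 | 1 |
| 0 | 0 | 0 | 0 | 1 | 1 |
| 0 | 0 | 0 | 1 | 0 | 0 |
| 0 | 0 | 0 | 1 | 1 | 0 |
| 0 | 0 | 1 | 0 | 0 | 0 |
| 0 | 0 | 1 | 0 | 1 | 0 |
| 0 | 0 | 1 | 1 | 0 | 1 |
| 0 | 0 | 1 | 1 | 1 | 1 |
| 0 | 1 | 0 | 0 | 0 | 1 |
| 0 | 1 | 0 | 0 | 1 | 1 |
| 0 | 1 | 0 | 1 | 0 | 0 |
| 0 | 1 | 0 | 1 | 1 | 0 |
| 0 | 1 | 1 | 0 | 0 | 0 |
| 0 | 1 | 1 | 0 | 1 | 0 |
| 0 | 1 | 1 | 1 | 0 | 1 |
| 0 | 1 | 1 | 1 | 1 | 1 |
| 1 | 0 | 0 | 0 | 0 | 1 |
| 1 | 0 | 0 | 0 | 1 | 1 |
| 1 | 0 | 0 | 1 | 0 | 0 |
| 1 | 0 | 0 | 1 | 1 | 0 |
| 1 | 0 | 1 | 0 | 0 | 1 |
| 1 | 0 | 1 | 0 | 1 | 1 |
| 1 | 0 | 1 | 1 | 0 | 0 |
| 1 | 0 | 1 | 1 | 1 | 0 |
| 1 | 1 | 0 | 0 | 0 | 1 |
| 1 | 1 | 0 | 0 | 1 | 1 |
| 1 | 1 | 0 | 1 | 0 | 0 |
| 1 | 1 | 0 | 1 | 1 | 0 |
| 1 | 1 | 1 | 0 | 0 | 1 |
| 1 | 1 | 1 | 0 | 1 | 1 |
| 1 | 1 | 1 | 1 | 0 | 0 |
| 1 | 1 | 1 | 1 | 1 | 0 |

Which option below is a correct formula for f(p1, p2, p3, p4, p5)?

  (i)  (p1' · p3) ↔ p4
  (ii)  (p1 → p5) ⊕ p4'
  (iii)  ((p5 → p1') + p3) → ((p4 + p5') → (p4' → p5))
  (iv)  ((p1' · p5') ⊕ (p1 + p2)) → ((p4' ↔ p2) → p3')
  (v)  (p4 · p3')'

i

(ii) fails at (0,0,0,0,0): the formula yields 0, f is 1.
(iii) fails at (0,0,0,0,0): the formula yields 0, f is 1.
(iv) fails at (0,0,0,1,0): the formula yields 1, f is 0.
(v) fails at (0,0,1,0,0): the formula yields 1, f is 0.
That leaves (i). Evaluating it on every row reproduces the table of f exactly.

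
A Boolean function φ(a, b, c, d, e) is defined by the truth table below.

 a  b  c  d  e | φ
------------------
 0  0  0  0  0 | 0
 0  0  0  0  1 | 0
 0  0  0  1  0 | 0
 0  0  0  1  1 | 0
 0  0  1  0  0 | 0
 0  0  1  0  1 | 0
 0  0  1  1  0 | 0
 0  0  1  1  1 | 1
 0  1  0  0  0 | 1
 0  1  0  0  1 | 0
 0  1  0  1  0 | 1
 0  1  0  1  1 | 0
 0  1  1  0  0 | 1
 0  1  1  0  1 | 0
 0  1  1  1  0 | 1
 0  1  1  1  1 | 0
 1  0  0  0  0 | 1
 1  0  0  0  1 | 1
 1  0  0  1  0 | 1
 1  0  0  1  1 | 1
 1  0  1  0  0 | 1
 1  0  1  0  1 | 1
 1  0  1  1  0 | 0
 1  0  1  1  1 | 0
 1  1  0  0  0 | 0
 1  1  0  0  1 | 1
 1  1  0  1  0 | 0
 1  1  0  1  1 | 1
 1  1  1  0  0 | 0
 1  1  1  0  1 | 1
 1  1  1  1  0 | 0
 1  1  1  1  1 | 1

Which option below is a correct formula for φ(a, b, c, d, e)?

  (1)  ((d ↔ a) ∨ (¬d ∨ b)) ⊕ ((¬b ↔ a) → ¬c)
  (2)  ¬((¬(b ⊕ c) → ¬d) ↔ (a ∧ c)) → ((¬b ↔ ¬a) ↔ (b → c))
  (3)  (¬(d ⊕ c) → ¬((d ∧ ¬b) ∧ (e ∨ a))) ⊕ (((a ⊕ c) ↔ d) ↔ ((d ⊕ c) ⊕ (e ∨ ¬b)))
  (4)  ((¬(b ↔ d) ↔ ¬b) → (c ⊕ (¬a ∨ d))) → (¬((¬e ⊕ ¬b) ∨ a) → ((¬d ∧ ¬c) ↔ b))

(1) disagrees with φ on (0,0,0,1,0) (formula → 1, table → 0); rule it out.
(2) disagrees with φ on (0,0,0,0,0) (formula → 1, table → 0); rule it out.
(4) disagrees with φ on (0,0,0,0,1) (formula → 1, table → 0); rule it out.
That leaves (3). Evaluating it on every row reproduces the table of φ exactly.

3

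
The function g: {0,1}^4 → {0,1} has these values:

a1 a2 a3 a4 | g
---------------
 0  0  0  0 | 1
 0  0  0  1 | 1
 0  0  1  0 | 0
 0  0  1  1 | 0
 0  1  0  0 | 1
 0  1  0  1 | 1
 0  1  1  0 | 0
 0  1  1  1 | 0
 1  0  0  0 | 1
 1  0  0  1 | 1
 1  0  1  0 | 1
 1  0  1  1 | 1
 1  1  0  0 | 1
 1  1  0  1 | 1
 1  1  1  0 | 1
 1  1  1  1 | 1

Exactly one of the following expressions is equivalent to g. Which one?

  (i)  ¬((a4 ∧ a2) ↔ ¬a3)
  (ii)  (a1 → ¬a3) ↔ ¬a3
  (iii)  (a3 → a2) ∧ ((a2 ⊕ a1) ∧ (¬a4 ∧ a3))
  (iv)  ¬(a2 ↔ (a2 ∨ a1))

ii

(i) disagrees with g on (0,1,0,1) (formula → 0, table → 1); rule it out.
(iii) disagrees with g on (0,0,0,0) (formula → 0, table → 1); rule it out.
(iv) disagrees with g on (0,0,0,0) (formula → 0, table → 1); rule it out.
(ii) is the remaining candidate, and it agrees with g on all 16 inputs.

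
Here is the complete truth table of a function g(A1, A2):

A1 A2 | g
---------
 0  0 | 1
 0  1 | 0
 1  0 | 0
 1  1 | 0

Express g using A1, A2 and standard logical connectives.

The output is 1 only when every input is 0 — NOR of all inputs.

g(A1, A2) = NOT (A1 OR A2)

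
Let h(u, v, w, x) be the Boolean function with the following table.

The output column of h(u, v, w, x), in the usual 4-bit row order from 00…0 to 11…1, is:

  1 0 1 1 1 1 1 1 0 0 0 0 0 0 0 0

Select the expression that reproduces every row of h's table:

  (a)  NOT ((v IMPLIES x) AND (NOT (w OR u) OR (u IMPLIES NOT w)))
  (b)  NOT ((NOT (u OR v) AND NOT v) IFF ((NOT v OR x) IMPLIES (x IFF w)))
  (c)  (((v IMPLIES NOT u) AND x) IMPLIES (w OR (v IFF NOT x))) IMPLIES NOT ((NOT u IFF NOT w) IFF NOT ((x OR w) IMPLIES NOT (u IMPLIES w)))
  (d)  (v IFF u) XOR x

c

(a) fails at (0,0,0,0): the formula yields 0, h is 1.
(b) fails at (0,0,0,0): the formula yields 0, h is 1.
(d) fails at (0,0,1,1): the formula yields 0, h is 1.
Only (c) survives; checking it on all 16 rows confirms it matches h.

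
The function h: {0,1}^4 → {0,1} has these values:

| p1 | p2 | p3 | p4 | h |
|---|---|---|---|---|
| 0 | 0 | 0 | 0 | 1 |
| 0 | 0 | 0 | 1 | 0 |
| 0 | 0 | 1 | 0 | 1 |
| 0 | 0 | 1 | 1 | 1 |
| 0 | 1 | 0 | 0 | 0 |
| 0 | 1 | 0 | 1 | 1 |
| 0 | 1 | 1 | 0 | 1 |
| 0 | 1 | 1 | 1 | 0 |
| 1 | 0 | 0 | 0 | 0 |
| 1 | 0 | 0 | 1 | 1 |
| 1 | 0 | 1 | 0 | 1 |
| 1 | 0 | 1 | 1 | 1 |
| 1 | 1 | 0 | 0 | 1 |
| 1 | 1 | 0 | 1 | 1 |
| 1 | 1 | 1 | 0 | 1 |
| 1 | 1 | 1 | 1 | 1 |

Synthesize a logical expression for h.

h(p1, p2, p3, p4) = ~((((((~p1 & ~p2) & ~p3) & p4) | (((~p1 & p2) & ~p3) & ~p4)) | (((~p1 & p2) & p3) & p4)) | (((p1 & ~p2) & ~p3) & ~p4))

h is 0 on only 4 rows — (0,0,0,1), (0,1,0,0), (0,1,1,1), (1,0,0,0). Writing each as a minterm (¬p1·¬p2·¬p3·p4, ¬p1·p2·¬p3·¬p4, ¬p1·p2·p3·p4, p1·¬p2·¬p3·¬p4) and OR-ing them characterizes exactly where h=0, so h is the negation of that disjunction.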